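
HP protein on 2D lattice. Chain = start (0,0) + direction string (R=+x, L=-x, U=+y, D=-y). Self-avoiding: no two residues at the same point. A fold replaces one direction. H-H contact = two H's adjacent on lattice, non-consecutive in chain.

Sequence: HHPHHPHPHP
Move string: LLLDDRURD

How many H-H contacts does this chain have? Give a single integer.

Positions: [(0, 0), (-1, 0), (-2, 0), (-3, 0), (-3, -1), (-3, -2), (-2, -2), (-2, -1), (-1, -1), (-1, -2)]
H-H contact: residue 1 @(-1,0) - residue 8 @(-1, -1)

Answer: 1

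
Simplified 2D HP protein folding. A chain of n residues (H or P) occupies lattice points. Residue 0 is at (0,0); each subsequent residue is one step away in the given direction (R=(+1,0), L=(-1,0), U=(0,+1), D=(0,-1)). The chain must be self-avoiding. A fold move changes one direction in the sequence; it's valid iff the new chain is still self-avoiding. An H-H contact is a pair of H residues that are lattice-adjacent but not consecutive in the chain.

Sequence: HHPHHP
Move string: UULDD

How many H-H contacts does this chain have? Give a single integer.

Answer: 1

Derivation:
Positions: [(0, 0), (0, 1), (0, 2), (-1, 2), (-1, 1), (-1, 0)]
H-H contact: residue 1 @(0,1) - residue 4 @(-1, 1)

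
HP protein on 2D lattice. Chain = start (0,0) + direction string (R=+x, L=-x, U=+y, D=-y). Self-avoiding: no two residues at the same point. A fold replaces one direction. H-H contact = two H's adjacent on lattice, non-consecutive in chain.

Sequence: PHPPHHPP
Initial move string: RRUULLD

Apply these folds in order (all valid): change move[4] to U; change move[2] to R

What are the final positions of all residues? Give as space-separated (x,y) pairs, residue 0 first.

Initial moves: RRUULLD
Fold: move[4]->U => RRUUULD (positions: [(0, 0), (1, 0), (2, 0), (2, 1), (2, 2), (2, 3), (1, 3), (1, 2)])
Fold: move[2]->R => RRRUULD (positions: [(0, 0), (1, 0), (2, 0), (3, 0), (3, 1), (3, 2), (2, 2), (2, 1)])

Answer: (0,0) (1,0) (2,0) (3,0) (3,1) (3,2) (2,2) (2,1)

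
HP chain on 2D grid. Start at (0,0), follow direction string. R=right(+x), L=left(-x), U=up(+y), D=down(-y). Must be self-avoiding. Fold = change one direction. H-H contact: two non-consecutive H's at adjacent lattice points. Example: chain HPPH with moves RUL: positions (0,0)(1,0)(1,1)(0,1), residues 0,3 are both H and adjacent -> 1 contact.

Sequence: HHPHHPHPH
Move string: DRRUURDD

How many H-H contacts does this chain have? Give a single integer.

Answer: 1

Derivation:
Positions: [(0, 0), (0, -1), (1, -1), (2, -1), (2, 0), (2, 1), (3, 1), (3, 0), (3, -1)]
H-H contact: residue 3 @(2,-1) - residue 8 @(3, -1)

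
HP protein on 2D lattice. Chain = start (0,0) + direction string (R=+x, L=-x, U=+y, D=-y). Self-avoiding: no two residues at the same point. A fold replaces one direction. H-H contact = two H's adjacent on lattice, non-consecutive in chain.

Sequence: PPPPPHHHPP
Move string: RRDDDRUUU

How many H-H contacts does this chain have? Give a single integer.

Answer: 0

Derivation:
Positions: [(0, 0), (1, 0), (2, 0), (2, -1), (2, -2), (2, -3), (3, -3), (3, -2), (3, -1), (3, 0)]
No H-H contacts found.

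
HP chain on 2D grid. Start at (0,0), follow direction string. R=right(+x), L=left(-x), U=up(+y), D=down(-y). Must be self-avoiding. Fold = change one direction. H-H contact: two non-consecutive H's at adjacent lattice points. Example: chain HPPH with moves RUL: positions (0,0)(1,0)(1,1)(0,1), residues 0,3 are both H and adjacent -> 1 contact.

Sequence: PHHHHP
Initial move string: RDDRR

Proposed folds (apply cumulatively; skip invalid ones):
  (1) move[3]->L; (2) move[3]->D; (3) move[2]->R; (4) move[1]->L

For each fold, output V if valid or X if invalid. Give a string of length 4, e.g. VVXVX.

Answer: XVVX

Derivation:
Initial: RDDRR -> [(0, 0), (1, 0), (1, -1), (1, -2), (2, -2), (3, -2)]
Fold 1: move[3]->L => RDDLR INVALID (collision), skipped
Fold 2: move[3]->D => RDDDR VALID
Fold 3: move[2]->R => RDRDR VALID
Fold 4: move[1]->L => RLRDR INVALID (collision), skipped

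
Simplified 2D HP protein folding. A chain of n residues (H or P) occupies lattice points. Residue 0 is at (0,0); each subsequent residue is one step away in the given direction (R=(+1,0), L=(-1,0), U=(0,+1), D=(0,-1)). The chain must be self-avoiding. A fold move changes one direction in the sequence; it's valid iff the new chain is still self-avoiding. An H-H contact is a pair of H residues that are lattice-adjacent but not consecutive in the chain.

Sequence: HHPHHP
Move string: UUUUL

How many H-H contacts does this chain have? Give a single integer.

Positions: [(0, 0), (0, 1), (0, 2), (0, 3), (0, 4), (-1, 4)]
No H-H contacts found.

Answer: 0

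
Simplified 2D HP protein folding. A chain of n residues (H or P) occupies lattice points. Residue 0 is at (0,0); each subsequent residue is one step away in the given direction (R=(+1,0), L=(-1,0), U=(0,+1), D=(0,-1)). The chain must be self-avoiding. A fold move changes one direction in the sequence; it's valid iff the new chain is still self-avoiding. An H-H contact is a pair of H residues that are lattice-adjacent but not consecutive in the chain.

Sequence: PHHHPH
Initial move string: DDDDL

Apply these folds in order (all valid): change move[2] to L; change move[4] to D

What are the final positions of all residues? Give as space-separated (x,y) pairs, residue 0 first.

Initial moves: DDDDL
Fold: move[2]->L => DDLDL (positions: [(0, 0), (0, -1), (0, -2), (-1, -2), (-1, -3), (-2, -3)])
Fold: move[4]->D => DDLDD (positions: [(0, 0), (0, -1), (0, -2), (-1, -2), (-1, -3), (-1, -4)])

Answer: (0,0) (0,-1) (0,-2) (-1,-2) (-1,-3) (-1,-4)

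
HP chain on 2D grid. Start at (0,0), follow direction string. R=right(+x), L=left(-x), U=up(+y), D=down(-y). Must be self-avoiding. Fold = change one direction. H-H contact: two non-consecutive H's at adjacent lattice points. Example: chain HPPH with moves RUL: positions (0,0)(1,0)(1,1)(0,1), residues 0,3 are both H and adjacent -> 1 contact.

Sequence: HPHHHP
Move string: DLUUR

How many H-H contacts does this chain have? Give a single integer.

Answer: 1

Derivation:
Positions: [(0, 0), (0, -1), (-1, -1), (-1, 0), (-1, 1), (0, 1)]
H-H contact: residue 0 @(0,0) - residue 3 @(-1, 0)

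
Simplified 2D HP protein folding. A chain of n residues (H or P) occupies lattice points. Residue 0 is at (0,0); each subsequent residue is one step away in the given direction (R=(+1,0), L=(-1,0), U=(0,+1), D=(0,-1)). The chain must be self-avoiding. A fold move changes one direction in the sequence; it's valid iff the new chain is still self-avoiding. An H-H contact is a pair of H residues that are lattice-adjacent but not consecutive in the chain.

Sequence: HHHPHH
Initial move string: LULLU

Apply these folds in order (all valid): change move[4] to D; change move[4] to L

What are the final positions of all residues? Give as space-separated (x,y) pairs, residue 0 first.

Answer: (0,0) (-1,0) (-1,1) (-2,1) (-3,1) (-4,1)

Derivation:
Initial moves: LULLU
Fold: move[4]->D => LULLD (positions: [(0, 0), (-1, 0), (-1, 1), (-2, 1), (-3, 1), (-3, 0)])
Fold: move[4]->L => LULLL (positions: [(0, 0), (-1, 0), (-1, 1), (-2, 1), (-3, 1), (-4, 1)])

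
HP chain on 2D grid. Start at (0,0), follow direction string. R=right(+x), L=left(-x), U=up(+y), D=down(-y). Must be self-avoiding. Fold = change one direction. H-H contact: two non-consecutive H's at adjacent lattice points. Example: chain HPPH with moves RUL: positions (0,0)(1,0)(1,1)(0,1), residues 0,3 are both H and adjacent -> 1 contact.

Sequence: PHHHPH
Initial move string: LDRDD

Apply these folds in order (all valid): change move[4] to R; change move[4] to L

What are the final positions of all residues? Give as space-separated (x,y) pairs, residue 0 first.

Initial moves: LDRDD
Fold: move[4]->R => LDRDR (positions: [(0, 0), (-1, 0), (-1, -1), (0, -1), (0, -2), (1, -2)])
Fold: move[4]->L => LDRDL (positions: [(0, 0), (-1, 0), (-1, -1), (0, -1), (0, -2), (-1, -2)])

Answer: (0,0) (-1,0) (-1,-1) (0,-1) (0,-2) (-1,-2)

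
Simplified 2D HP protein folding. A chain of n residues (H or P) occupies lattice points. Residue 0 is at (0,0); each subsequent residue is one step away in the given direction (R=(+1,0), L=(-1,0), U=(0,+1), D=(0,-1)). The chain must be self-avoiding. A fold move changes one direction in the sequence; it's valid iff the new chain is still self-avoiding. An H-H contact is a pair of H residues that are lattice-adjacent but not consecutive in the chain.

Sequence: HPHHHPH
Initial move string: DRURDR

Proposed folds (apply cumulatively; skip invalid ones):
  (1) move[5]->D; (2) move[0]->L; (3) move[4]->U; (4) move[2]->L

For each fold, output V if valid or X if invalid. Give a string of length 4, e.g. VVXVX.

Answer: VXXX

Derivation:
Initial: DRURDR -> [(0, 0), (0, -1), (1, -1), (1, 0), (2, 0), (2, -1), (3, -1)]
Fold 1: move[5]->D => DRURDD VALID
Fold 2: move[0]->L => LRURDD INVALID (collision), skipped
Fold 3: move[4]->U => DRURUD INVALID (collision), skipped
Fold 4: move[2]->L => DRLRDD INVALID (collision), skipped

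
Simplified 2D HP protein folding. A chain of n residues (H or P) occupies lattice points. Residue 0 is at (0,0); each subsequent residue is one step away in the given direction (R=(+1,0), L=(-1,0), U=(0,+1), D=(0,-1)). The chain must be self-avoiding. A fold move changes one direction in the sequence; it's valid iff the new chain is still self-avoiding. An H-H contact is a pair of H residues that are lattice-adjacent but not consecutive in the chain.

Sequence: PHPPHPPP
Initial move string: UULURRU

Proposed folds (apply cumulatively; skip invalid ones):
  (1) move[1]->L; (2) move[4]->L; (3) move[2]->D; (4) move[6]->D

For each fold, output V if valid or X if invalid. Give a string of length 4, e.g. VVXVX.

Initial: UULURRU -> [(0, 0), (0, 1), (0, 2), (-1, 2), (-1, 3), (0, 3), (1, 3), (1, 4)]
Fold 1: move[1]->L => ULLURRU VALID
Fold 2: move[4]->L => ULLULRU INVALID (collision), skipped
Fold 3: move[2]->D => ULDURRU INVALID (collision), skipped
Fold 4: move[6]->D => ULLURRD INVALID (collision), skipped

Answer: VXXX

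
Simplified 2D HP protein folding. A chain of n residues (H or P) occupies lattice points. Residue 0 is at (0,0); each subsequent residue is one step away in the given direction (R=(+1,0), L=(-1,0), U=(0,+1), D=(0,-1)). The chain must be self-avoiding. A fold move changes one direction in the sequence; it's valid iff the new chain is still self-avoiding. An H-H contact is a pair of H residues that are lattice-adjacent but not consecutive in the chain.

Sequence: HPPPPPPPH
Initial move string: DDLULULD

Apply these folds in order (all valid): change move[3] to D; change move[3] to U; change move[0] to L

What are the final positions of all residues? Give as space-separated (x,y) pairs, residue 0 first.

Answer: (0,0) (-1,0) (-1,-1) (-2,-1) (-2,0) (-3,0) (-3,1) (-4,1) (-4,0)

Derivation:
Initial moves: DDLULULD
Fold: move[3]->D => DDLDLULD (positions: [(0, 0), (0, -1), (0, -2), (-1, -2), (-1, -3), (-2, -3), (-2, -2), (-3, -2), (-3, -3)])
Fold: move[3]->U => DDLULULD (positions: [(0, 0), (0, -1), (0, -2), (-1, -2), (-1, -1), (-2, -1), (-2, 0), (-3, 0), (-3, -1)])
Fold: move[0]->L => LDLULULD (positions: [(0, 0), (-1, 0), (-1, -1), (-2, -1), (-2, 0), (-3, 0), (-3, 1), (-4, 1), (-4, 0)])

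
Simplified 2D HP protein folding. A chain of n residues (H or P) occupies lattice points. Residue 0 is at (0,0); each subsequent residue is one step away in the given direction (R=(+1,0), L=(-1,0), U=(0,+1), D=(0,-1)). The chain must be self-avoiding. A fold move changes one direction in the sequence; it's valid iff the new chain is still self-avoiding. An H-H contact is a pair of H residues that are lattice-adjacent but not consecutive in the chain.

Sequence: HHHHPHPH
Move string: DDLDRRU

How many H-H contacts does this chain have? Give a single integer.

Answer: 2

Derivation:
Positions: [(0, 0), (0, -1), (0, -2), (-1, -2), (-1, -3), (0, -3), (1, -3), (1, -2)]
H-H contact: residue 2 @(0,-2) - residue 7 @(1, -2)
H-H contact: residue 2 @(0,-2) - residue 5 @(0, -3)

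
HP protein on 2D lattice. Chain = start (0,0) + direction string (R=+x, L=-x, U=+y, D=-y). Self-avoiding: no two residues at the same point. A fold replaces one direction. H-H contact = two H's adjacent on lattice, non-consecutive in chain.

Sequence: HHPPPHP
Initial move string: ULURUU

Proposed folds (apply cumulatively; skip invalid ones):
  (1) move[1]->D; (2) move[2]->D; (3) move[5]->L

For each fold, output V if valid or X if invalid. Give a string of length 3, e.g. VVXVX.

Initial: ULURUU -> [(0, 0), (0, 1), (-1, 1), (-1, 2), (0, 2), (0, 3), (0, 4)]
Fold 1: move[1]->D => UDURUU INVALID (collision), skipped
Fold 2: move[2]->D => ULDRUU INVALID (collision), skipped
Fold 3: move[5]->L => ULURUL VALID

Answer: XXV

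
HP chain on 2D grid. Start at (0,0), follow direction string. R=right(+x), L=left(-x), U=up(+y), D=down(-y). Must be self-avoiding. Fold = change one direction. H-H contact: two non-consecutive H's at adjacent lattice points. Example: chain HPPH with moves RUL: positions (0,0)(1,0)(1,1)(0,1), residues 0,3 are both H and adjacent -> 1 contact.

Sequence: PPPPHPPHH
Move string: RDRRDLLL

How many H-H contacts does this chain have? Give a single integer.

Positions: [(0, 0), (1, 0), (1, -1), (2, -1), (3, -1), (3, -2), (2, -2), (1, -2), (0, -2)]
No H-H contacts found.

Answer: 0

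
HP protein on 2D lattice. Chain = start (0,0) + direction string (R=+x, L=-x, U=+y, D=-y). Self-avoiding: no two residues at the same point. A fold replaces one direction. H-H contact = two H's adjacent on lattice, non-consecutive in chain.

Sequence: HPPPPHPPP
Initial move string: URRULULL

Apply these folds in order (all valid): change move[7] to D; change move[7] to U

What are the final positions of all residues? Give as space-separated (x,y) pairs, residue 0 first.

Initial moves: URRULULL
Fold: move[7]->D => URRULULD (positions: [(0, 0), (0, 1), (1, 1), (2, 1), (2, 2), (1, 2), (1, 3), (0, 3), (0, 2)])
Fold: move[7]->U => URRULULU (positions: [(0, 0), (0, 1), (1, 1), (2, 1), (2, 2), (1, 2), (1, 3), (0, 3), (0, 4)])

Answer: (0,0) (0,1) (1,1) (2,1) (2,2) (1,2) (1,3) (0,3) (0,4)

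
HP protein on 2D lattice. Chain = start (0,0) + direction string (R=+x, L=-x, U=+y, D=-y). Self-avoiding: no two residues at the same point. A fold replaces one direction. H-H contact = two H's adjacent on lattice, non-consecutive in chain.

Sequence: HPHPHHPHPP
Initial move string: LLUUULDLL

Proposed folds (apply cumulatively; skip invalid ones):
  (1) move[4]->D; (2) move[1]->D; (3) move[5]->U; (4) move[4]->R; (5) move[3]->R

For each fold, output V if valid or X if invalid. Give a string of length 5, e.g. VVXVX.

Initial: LLUUULDLL -> [(0, 0), (-1, 0), (-2, 0), (-2, 1), (-2, 2), (-2, 3), (-3, 3), (-3, 2), (-4, 2), (-5, 2)]
Fold 1: move[4]->D => LLUUDLDLL INVALID (collision), skipped
Fold 2: move[1]->D => LDUUULDLL INVALID (collision), skipped
Fold 3: move[5]->U => LLUUUUDLL INVALID (collision), skipped
Fold 4: move[4]->R => LLUURLDLL INVALID (collision), skipped
Fold 5: move[3]->R => LLURULDLL INVALID (collision), skipped

Answer: XXXXX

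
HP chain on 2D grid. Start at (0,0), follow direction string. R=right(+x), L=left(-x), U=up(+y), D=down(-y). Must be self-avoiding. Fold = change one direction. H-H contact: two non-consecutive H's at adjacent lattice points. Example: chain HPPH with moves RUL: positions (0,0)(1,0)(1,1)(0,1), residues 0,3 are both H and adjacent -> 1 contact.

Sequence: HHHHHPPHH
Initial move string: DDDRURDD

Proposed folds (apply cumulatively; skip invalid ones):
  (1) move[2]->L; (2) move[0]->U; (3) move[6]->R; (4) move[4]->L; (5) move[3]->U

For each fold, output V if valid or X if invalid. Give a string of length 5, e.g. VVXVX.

Initial: DDDRURDD -> [(0, 0), (0, -1), (0, -2), (0, -3), (1, -3), (1, -2), (2, -2), (2, -3), (2, -4)]
Fold 1: move[2]->L => DDLRURDD INVALID (collision), skipped
Fold 2: move[0]->U => UDDRURDD INVALID (collision), skipped
Fold 3: move[6]->R => DDDRURRD VALID
Fold 4: move[4]->L => DDDRLRRD INVALID (collision), skipped
Fold 5: move[3]->U => DDDUURRD INVALID (collision), skipped

Answer: XXVXX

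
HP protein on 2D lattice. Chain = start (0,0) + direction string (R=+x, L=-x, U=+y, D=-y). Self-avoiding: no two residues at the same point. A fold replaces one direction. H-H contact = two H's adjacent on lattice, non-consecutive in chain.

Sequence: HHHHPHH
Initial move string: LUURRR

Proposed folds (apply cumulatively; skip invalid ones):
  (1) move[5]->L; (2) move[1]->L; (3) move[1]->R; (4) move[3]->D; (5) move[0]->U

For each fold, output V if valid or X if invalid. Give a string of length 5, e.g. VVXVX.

Initial: LUURRR -> [(0, 0), (-1, 0), (-1, 1), (-1, 2), (0, 2), (1, 2), (2, 2)]
Fold 1: move[5]->L => LUURRL INVALID (collision), skipped
Fold 2: move[1]->L => LLURRR VALID
Fold 3: move[1]->R => LRURRR INVALID (collision), skipped
Fold 4: move[3]->D => LLUDRR INVALID (collision), skipped
Fold 5: move[0]->U => ULURRR VALID

Answer: XVXXV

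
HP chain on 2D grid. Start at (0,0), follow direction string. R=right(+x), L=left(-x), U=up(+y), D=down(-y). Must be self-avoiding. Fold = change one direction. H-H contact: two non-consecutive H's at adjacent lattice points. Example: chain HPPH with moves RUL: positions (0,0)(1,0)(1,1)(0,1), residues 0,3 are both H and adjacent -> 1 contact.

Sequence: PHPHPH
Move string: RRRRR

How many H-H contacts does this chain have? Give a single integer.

Positions: [(0, 0), (1, 0), (2, 0), (3, 0), (4, 0), (5, 0)]
No H-H contacts found.

Answer: 0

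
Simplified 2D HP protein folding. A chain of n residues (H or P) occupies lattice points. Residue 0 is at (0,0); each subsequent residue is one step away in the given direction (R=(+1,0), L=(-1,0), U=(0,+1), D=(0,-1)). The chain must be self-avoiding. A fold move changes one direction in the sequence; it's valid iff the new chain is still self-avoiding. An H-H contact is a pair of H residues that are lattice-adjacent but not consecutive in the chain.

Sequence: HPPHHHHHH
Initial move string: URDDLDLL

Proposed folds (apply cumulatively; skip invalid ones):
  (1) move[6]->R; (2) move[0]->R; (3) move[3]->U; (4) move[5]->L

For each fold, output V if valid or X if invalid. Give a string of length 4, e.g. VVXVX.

Answer: XVXV

Derivation:
Initial: URDDLDLL -> [(0, 0), (0, 1), (1, 1), (1, 0), (1, -1), (0, -1), (0, -2), (-1, -2), (-2, -2)]
Fold 1: move[6]->R => URDDLDRL INVALID (collision), skipped
Fold 2: move[0]->R => RRDDLDLL VALID
Fold 3: move[3]->U => RRDULDLL INVALID (collision), skipped
Fold 4: move[5]->L => RRDDLLLL VALID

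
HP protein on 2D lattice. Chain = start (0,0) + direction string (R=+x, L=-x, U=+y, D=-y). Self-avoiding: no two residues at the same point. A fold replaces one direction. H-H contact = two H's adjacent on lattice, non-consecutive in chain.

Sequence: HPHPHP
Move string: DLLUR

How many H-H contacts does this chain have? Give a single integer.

Answer: 0

Derivation:
Positions: [(0, 0), (0, -1), (-1, -1), (-2, -1), (-2, 0), (-1, 0)]
No H-H contacts found.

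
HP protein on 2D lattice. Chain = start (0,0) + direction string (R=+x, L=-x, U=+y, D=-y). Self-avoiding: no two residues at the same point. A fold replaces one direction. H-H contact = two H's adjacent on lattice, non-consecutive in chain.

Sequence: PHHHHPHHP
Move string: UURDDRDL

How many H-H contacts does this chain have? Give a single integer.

Positions: [(0, 0), (0, 1), (0, 2), (1, 2), (1, 1), (1, 0), (2, 0), (2, -1), (1, -1)]
H-H contact: residue 1 @(0,1) - residue 4 @(1, 1)

Answer: 1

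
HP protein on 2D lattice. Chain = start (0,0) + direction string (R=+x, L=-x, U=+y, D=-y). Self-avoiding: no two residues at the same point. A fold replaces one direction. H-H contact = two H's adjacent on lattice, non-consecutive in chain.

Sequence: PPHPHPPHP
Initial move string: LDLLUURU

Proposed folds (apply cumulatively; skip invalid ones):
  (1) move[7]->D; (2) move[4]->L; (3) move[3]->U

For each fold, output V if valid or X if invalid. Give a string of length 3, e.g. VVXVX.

Answer: VXV

Derivation:
Initial: LDLLUURU -> [(0, 0), (-1, 0), (-1, -1), (-2, -1), (-3, -1), (-3, 0), (-3, 1), (-2, 1), (-2, 2)]
Fold 1: move[7]->D => LDLLUURD VALID
Fold 2: move[4]->L => LDLLLURD INVALID (collision), skipped
Fold 3: move[3]->U => LDLUUURD VALID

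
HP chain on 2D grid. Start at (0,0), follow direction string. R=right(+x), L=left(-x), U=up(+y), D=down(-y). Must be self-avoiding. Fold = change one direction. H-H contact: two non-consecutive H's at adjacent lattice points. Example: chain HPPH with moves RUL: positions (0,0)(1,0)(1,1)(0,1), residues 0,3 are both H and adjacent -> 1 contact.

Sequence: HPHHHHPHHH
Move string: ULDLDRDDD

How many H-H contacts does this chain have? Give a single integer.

Answer: 1

Derivation:
Positions: [(0, 0), (0, 1), (-1, 1), (-1, 0), (-2, 0), (-2, -1), (-1, -1), (-1, -2), (-1, -3), (-1, -4)]
H-H contact: residue 0 @(0,0) - residue 3 @(-1, 0)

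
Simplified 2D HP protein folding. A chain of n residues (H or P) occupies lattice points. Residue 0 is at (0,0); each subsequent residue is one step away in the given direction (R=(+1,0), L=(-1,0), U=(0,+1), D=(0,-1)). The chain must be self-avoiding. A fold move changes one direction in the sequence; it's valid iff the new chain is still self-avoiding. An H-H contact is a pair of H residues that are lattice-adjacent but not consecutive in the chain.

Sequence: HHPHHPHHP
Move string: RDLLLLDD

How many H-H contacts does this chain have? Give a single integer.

Positions: [(0, 0), (1, 0), (1, -1), (0, -1), (-1, -1), (-2, -1), (-3, -1), (-3, -2), (-3, -3)]
H-H contact: residue 0 @(0,0) - residue 3 @(0, -1)

Answer: 1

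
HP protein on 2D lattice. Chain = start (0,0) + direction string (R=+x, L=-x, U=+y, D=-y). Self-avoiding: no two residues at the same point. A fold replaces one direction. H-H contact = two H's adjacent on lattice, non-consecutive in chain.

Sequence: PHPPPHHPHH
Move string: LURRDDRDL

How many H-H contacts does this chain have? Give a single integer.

Positions: [(0, 0), (-1, 0), (-1, 1), (0, 1), (1, 1), (1, 0), (1, -1), (2, -1), (2, -2), (1, -2)]
H-H contact: residue 6 @(1,-1) - residue 9 @(1, -2)

Answer: 1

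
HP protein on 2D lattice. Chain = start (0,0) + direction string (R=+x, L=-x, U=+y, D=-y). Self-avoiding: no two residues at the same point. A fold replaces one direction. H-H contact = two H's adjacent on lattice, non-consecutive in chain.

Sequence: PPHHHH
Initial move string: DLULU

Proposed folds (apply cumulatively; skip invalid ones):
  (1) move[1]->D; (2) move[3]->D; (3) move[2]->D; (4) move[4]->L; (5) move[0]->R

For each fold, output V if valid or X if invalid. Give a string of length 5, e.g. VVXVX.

Answer: XXVVX

Derivation:
Initial: DLULU -> [(0, 0), (0, -1), (-1, -1), (-1, 0), (-2, 0), (-2, 1)]
Fold 1: move[1]->D => DDULU INVALID (collision), skipped
Fold 2: move[3]->D => DLUDU INVALID (collision), skipped
Fold 3: move[2]->D => DLDLU VALID
Fold 4: move[4]->L => DLDLL VALID
Fold 5: move[0]->R => RLDLL INVALID (collision), skipped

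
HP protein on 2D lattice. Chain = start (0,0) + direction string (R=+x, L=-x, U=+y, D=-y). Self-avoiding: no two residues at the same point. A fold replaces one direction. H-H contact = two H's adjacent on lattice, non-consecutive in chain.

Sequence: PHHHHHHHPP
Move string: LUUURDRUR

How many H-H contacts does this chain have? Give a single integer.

Answer: 1

Derivation:
Positions: [(0, 0), (-1, 0), (-1, 1), (-1, 2), (-1, 3), (0, 3), (0, 2), (1, 2), (1, 3), (2, 3)]
H-H contact: residue 3 @(-1,2) - residue 6 @(0, 2)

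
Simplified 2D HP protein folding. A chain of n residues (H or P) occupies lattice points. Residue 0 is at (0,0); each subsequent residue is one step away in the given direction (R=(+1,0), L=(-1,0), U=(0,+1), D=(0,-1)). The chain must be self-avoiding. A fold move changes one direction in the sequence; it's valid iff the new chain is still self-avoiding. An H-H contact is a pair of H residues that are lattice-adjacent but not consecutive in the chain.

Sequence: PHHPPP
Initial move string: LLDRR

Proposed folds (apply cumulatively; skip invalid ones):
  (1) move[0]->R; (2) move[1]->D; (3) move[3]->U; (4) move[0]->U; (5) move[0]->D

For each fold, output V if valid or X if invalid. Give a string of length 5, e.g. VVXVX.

Initial: LLDRR -> [(0, 0), (-1, 0), (-2, 0), (-2, -1), (-1, -1), (0, -1)]
Fold 1: move[0]->R => RLDRR INVALID (collision), skipped
Fold 2: move[1]->D => LDDRR VALID
Fold 3: move[3]->U => LDDUR INVALID (collision), skipped
Fold 4: move[0]->U => UDDRR INVALID (collision), skipped
Fold 5: move[0]->D => DDDRR VALID

Answer: XVXXV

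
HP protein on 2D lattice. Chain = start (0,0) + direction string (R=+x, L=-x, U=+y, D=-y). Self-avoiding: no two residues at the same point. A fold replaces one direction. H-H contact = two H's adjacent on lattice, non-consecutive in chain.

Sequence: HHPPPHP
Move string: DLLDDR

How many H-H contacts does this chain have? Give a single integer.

Positions: [(0, 0), (0, -1), (-1, -1), (-2, -1), (-2, -2), (-2, -3), (-1, -3)]
No H-H contacts found.

Answer: 0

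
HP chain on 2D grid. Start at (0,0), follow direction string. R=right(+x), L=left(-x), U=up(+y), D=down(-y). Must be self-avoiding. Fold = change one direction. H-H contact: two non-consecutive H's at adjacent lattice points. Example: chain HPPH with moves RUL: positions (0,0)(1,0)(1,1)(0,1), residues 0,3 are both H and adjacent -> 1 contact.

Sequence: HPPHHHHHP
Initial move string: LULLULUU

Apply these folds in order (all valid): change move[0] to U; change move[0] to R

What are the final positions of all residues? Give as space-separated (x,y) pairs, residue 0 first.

Initial moves: LULLULUU
Fold: move[0]->U => UULLULUU (positions: [(0, 0), (0, 1), (0, 2), (-1, 2), (-2, 2), (-2, 3), (-3, 3), (-3, 4), (-3, 5)])
Fold: move[0]->R => RULLULUU (positions: [(0, 0), (1, 0), (1, 1), (0, 1), (-1, 1), (-1, 2), (-2, 2), (-2, 3), (-2, 4)])

Answer: (0,0) (1,0) (1,1) (0,1) (-1,1) (-1,2) (-2,2) (-2,3) (-2,4)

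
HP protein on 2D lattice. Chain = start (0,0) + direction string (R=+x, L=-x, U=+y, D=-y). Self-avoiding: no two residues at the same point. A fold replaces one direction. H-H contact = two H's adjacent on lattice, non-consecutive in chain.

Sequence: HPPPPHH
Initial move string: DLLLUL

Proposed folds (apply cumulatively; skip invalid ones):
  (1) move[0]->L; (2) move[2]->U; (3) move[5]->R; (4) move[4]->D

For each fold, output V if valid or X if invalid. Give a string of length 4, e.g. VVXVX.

Answer: VVVX

Derivation:
Initial: DLLLUL -> [(0, 0), (0, -1), (-1, -1), (-2, -1), (-3, -1), (-3, 0), (-4, 0)]
Fold 1: move[0]->L => LLLLUL VALID
Fold 2: move[2]->U => LLULUL VALID
Fold 3: move[5]->R => LLULUR VALID
Fold 4: move[4]->D => LLULDR INVALID (collision), skipped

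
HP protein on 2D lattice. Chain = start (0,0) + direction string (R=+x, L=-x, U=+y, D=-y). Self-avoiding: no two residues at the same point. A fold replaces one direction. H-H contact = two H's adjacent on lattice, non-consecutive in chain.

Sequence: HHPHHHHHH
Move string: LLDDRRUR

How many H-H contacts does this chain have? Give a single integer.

Positions: [(0, 0), (-1, 0), (-2, 0), (-2, -1), (-2, -2), (-1, -2), (0, -2), (0, -1), (1, -1)]
H-H contact: residue 0 @(0,0) - residue 7 @(0, -1)

Answer: 1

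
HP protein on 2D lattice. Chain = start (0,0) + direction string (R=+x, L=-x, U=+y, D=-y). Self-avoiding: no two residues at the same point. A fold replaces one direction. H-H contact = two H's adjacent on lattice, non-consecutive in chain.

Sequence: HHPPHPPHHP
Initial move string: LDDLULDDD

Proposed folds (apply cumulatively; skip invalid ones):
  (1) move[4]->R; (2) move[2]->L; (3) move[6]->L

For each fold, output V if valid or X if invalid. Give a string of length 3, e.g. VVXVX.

Initial: LDDLULDDD -> [(0, 0), (-1, 0), (-1, -1), (-1, -2), (-2, -2), (-2, -1), (-3, -1), (-3, -2), (-3, -3), (-3, -4)]
Fold 1: move[4]->R => LDDLRLDDD INVALID (collision), skipped
Fold 2: move[2]->L => LDLLULDDD VALID
Fold 3: move[6]->L => LDLLULLDD VALID

Answer: XVV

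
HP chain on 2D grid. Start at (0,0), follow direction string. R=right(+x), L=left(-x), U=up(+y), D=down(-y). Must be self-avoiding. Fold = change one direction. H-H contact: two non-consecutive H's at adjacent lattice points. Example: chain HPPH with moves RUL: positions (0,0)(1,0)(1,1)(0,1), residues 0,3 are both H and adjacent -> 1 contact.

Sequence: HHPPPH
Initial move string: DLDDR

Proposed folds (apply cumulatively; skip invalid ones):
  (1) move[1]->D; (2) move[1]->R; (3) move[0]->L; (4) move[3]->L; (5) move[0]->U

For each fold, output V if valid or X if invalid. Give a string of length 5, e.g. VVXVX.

Answer: VVXXV

Derivation:
Initial: DLDDR -> [(0, 0), (0, -1), (-1, -1), (-1, -2), (-1, -3), (0, -3)]
Fold 1: move[1]->D => DDDDR VALID
Fold 2: move[1]->R => DRDDR VALID
Fold 3: move[0]->L => LRDDR INVALID (collision), skipped
Fold 4: move[3]->L => DRDLR INVALID (collision), skipped
Fold 5: move[0]->U => URDDR VALID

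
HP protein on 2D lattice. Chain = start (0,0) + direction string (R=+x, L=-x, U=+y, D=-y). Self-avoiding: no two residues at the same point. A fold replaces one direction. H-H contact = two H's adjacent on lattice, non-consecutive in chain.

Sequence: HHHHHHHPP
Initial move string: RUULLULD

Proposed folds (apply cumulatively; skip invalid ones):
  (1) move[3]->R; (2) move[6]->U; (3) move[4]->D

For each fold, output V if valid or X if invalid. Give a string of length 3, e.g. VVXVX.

Answer: XXX

Derivation:
Initial: RUULLULD -> [(0, 0), (1, 0), (1, 1), (1, 2), (0, 2), (-1, 2), (-1, 3), (-2, 3), (-2, 2)]
Fold 1: move[3]->R => RUURLULD INVALID (collision), skipped
Fold 2: move[6]->U => RUULLUUD INVALID (collision), skipped
Fold 3: move[4]->D => RUULDULD INVALID (collision), skipped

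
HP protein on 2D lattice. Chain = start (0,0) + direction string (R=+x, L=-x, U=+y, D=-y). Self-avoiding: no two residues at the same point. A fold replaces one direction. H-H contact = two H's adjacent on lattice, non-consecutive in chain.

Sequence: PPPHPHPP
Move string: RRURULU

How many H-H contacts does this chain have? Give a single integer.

Positions: [(0, 0), (1, 0), (2, 0), (2, 1), (3, 1), (3, 2), (2, 2), (2, 3)]
No H-H contacts found.

Answer: 0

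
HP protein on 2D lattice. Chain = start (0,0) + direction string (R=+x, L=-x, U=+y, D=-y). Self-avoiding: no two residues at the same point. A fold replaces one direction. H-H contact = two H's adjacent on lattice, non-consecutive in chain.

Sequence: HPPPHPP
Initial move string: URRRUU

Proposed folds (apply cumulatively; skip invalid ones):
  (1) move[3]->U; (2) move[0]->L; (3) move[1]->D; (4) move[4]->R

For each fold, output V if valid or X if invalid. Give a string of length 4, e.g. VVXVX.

Initial: URRRUU -> [(0, 0), (0, 1), (1, 1), (2, 1), (3, 1), (3, 2), (3, 3)]
Fold 1: move[3]->U => URRUUU VALID
Fold 2: move[0]->L => LRRUUU INVALID (collision), skipped
Fold 3: move[1]->D => UDRUUU INVALID (collision), skipped
Fold 4: move[4]->R => URRURU VALID

Answer: VXXV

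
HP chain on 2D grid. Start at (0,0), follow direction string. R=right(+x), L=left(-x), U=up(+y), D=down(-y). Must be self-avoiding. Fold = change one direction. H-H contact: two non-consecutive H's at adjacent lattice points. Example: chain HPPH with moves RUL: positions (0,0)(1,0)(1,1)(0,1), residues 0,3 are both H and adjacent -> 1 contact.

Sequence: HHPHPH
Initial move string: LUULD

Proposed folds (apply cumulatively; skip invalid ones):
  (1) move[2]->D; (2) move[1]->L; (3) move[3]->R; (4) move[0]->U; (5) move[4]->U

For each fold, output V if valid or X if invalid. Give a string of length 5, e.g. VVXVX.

Initial: LUULD -> [(0, 0), (-1, 0), (-1, 1), (-1, 2), (-2, 2), (-2, 1)]
Fold 1: move[2]->D => LUDLD INVALID (collision), skipped
Fold 2: move[1]->L => LLULD VALID
Fold 3: move[3]->R => LLURD INVALID (collision), skipped
Fold 4: move[0]->U => ULULD VALID
Fold 5: move[4]->U => ULULU VALID

Answer: XVXVV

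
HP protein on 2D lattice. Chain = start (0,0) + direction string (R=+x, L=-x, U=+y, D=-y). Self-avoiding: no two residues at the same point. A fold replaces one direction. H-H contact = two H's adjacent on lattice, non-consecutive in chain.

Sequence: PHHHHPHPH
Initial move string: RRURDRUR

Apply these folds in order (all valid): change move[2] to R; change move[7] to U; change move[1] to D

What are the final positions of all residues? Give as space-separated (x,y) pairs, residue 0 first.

Initial moves: RRURDRUR
Fold: move[2]->R => RRRRDRUR (positions: [(0, 0), (1, 0), (2, 0), (3, 0), (4, 0), (4, -1), (5, -1), (5, 0), (6, 0)])
Fold: move[7]->U => RRRRDRUU (positions: [(0, 0), (1, 0), (2, 0), (3, 0), (4, 0), (4, -1), (5, -1), (5, 0), (5, 1)])
Fold: move[1]->D => RDRRDRUU (positions: [(0, 0), (1, 0), (1, -1), (2, -1), (3, -1), (3, -2), (4, -2), (4, -1), (4, 0)])

Answer: (0,0) (1,0) (1,-1) (2,-1) (3,-1) (3,-2) (4,-2) (4,-1) (4,0)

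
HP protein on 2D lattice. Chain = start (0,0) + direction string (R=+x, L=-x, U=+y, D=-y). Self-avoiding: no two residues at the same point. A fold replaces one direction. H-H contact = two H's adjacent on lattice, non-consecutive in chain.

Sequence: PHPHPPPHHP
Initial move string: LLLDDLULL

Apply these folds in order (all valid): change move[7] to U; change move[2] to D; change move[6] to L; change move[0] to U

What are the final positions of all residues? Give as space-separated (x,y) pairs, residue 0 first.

Answer: (0,0) (0,1) (-1,1) (-1,0) (-1,-1) (-1,-2) (-2,-2) (-3,-2) (-3,-1) (-4,-1)

Derivation:
Initial moves: LLLDDLULL
Fold: move[7]->U => LLLDDLUUL (positions: [(0, 0), (-1, 0), (-2, 0), (-3, 0), (-3, -1), (-3, -2), (-4, -2), (-4, -1), (-4, 0), (-5, 0)])
Fold: move[2]->D => LLDDDLUUL (positions: [(0, 0), (-1, 0), (-2, 0), (-2, -1), (-2, -2), (-2, -3), (-3, -3), (-3, -2), (-3, -1), (-4, -1)])
Fold: move[6]->L => LLDDDLLUL (positions: [(0, 0), (-1, 0), (-2, 0), (-2, -1), (-2, -2), (-2, -3), (-3, -3), (-4, -3), (-4, -2), (-5, -2)])
Fold: move[0]->U => ULDDDLLUL (positions: [(0, 0), (0, 1), (-1, 1), (-1, 0), (-1, -1), (-1, -2), (-2, -2), (-3, -2), (-3, -1), (-4, -1)])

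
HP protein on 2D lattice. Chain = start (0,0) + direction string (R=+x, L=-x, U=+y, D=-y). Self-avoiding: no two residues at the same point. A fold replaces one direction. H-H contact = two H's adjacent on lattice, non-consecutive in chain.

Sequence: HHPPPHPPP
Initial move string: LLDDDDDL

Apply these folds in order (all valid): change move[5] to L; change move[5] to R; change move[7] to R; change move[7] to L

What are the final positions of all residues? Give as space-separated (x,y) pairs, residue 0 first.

Answer: (0,0) (-1,0) (-2,0) (-2,-1) (-2,-2) (-2,-3) (-1,-3) (-1,-4) (-2,-4)

Derivation:
Initial moves: LLDDDDDL
Fold: move[5]->L => LLDDDLDL (positions: [(0, 0), (-1, 0), (-2, 0), (-2, -1), (-2, -2), (-2, -3), (-3, -3), (-3, -4), (-4, -4)])
Fold: move[5]->R => LLDDDRDL (positions: [(0, 0), (-1, 0), (-2, 0), (-2, -1), (-2, -2), (-2, -3), (-1, -3), (-1, -4), (-2, -4)])
Fold: move[7]->R => LLDDDRDR (positions: [(0, 0), (-1, 0), (-2, 0), (-2, -1), (-2, -2), (-2, -3), (-1, -3), (-1, -4), (0, -4)])
Fold: move[7]->L => LLDDDRDL (positions: [(0, 0), (-1, 0), (-2, 0), (-2, -1), (-2, -2), (-2, -3), (-1, -3), (-1, -4), (-2, -4)])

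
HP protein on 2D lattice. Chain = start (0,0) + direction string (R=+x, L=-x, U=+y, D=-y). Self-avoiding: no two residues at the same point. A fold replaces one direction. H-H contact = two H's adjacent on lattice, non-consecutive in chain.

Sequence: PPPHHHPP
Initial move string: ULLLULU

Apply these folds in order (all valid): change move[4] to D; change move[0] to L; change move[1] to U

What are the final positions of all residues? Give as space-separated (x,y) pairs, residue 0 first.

Initial moves: ULLLULU
Fold: move[4]->D => ULLLDLU (positions: [(0, 0), (0, 1), (-1, 1), (-2, 1), (-3, 1), (-3, 0), (-4, 0), (-4, 1)])
Fold: move[0]->L => LLLLDLU (positions: [(0, 0), (-1, 0), (-2, 0), (-3, 0), (-4, 0), (-4, -1), (-5, -1), (-5, 0)])
Fold: move[1]->U => LULLDLU (positions: [(0, 0), (-1, 0), (-1, 1), (-2, 1), (-3, 1), (-3, 0), (-4, 0), (-4, 1)])

Answer: (0,0) (-1,0) (-1,1) (-2,1) (-3,1) (-3,0) (-4,0) (-4,1)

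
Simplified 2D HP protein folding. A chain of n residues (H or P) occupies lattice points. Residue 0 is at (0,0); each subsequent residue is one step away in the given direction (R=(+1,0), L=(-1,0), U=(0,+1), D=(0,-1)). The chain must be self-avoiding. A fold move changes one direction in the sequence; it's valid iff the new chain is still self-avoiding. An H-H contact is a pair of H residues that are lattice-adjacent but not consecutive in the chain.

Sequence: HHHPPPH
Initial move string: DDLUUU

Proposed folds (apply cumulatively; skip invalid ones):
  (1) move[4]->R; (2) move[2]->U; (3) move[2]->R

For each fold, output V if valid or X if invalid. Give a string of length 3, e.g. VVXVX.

Initial: DDLUUU -> [(0, 0), (0, -1), (0, -2), (-1, -2), (-1, -1), (-1, 0), (-1, 1)]
Fold 1: move[4]->R => DDLURU INVALID (collision), skipped
Fold 2: move[2]->U => DDUUUU INVALID (collision), skipped
Fold 3: move[2]->R => DDRUUU VALID

Answer: XXV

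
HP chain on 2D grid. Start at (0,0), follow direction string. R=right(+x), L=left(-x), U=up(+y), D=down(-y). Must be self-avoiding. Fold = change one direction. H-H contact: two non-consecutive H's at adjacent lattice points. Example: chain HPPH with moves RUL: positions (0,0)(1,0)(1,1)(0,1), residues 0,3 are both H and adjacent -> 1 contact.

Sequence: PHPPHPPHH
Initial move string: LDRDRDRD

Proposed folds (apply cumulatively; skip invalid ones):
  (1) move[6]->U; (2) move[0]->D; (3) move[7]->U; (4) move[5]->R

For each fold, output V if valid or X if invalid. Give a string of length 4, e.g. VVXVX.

Answer: XVVV

Derivation:
Initial: LDRDRDRD -> [(0, 0), (-1, 0), (-1, -1), (0, -1), (0, -2), (1, -2), (1, -3), (2, -3), (2, -4)]
Fold 1: move[6]->U => LDRDRDUD INVALID (collision), skipped
Fold 2: move[0]->D => DDRDRDRD VALID
Fold 3: move[7]->U => DDRDRDRU VALID
Fold 4: move[5]->R => DDRDRRRU VALID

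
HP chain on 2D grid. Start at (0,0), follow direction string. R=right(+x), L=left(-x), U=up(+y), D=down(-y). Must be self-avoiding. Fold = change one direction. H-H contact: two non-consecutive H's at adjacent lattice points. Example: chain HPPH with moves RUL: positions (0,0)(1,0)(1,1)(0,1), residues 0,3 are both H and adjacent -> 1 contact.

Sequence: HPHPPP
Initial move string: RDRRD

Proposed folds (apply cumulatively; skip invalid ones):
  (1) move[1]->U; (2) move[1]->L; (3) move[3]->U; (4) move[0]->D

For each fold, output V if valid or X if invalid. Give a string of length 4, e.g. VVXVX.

Answer: VXXX

Derivation:
Initial: RDRRD -> [(0, 0), (1, 0), (1, -1), (2, -1), (3, -1), (3, -2)]
Fold 1: move[1]->U => RURRD VALID
Fold 2: move[1]->L => RLRRD INVALID (collision), skipped
Fold 3: move[3]->U => RURUD INVALID (collision), skipped
Fold 4: move[0]->D => DURRD INVALID (collision), skipped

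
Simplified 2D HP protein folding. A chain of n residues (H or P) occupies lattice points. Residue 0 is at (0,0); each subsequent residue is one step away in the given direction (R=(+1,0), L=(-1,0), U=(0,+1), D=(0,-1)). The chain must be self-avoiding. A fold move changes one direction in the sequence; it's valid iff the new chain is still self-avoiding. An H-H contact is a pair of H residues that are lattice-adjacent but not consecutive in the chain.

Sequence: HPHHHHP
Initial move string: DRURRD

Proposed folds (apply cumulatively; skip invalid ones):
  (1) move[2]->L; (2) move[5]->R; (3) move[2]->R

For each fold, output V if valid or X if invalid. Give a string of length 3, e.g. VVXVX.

Answer: XVV

Derivation:
Initial: DRURRD -> [(0, 0), (0, -1), (1, -1), (1, 0), (2, 0), (3, 0), (3, -1)]
Fold 1: move[2]->L => DRLRRD INVALID (collision), skipped
Fold 2: move[5]->R => DRURRR VALID
Fold 3: move[2]->R => DRRRRR VALID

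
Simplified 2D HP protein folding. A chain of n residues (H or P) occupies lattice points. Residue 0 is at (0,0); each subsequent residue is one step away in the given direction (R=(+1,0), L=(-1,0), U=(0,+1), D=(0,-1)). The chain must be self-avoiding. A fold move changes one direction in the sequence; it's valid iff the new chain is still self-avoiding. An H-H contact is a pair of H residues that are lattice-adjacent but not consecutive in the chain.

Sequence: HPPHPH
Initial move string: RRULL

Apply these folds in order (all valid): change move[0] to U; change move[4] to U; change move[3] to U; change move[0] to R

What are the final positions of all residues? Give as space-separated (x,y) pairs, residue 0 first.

Initial moves: RRULL
Fold: move[0]->U => URULL (positions: [(0, 0), (0, 1), (1, 1), (1, 2), (0, 2), (-1, 2)])
Fold: move[4]->U => URULU (positions: [(0, 0), (0, 1), (1, 1), (1, 2), (0, 2), (0, 3)])
Fold: move[3]->U => URUUU (positions: [(0, 0), (0, 1), (1, 1), (1, 2), (1, 3), (1, 4)])
Fold: move[0]->R => RRUUU (positions: [(0, 0), (1, 0), (2, 0), (2, 1), (2, 2), (2, 3)])

Answer: (0,0) (1,0) (2,0) (2,1) (2,2) (2,3)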